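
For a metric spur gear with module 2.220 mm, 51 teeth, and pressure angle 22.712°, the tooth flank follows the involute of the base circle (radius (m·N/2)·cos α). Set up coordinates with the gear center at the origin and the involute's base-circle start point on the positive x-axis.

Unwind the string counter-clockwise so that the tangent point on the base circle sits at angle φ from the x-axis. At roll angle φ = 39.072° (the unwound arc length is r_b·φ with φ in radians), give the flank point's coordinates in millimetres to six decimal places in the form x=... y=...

x=62.986867 y=5.267626

pitch radius r_p = m·N/2 = 2.220·51/2 = 56.610000
base radius r_b = r_p·cos α = 56.610000·cos 22.712° = 52.220305
roll angle φ = 39.072° = 0.68193505 rad
x = r_b·(cos φ + φ·sin φ) = 52.220305·(0.77635452 + 0.68193505·0.63029648) = 62.986867
y = r_b·(sin φ − φ·cos φ) = 52.220305·(0.63029648 − 0.68193505·0.77635452) = 5.267626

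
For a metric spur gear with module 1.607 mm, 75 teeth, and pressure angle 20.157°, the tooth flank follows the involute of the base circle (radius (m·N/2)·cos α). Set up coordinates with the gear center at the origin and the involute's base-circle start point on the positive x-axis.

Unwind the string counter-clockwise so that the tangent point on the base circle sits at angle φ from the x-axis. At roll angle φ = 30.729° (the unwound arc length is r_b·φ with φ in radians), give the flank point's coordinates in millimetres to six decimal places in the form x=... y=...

x=64.131906 y=2.826248

pitch radius r_p = m·N/2 = 1.607·75/2 = 60.262500
base radius r_b = r_p·cos α = 60.262500·cos 20.157° = 56.571536
roll angle φ = 30.729° = 0.53632223 rad
x = r_b·(cos φ + φ·sin φ) = 56.571536·(0.85959375 + 0.53632223·0.51097806) = 64.131906
y = r_b·(sin φ − φ·cos φ) = 56.571536·(0.51097806 − 0.53632223·0.85959375) = 2.826248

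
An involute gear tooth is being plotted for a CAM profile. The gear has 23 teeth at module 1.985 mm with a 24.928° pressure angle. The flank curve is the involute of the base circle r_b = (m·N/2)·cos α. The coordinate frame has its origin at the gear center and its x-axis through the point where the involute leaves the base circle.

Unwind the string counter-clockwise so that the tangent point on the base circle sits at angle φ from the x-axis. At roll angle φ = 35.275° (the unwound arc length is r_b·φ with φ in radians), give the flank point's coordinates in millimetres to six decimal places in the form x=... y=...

x=24.260090 y=1.550059

pitch radius r_p = m·N/2 = 1.985·23/2 = 22.827500
base radius r_b = r_p·cos α = 22.827500·cos 24.928° = 20.700848
roll angle φ = 35.275° = 0.61566489 rad
x = r_b·(cos φ + φ·sin φ) = 20.700848·(0.81638965 + 0.61566489·0.57750146) = 24.260090
y = r_b·(sin φ − φ·cos φ) = 20.700848·(0.57750146 − 0.61566489·0.81638965) = 1.550059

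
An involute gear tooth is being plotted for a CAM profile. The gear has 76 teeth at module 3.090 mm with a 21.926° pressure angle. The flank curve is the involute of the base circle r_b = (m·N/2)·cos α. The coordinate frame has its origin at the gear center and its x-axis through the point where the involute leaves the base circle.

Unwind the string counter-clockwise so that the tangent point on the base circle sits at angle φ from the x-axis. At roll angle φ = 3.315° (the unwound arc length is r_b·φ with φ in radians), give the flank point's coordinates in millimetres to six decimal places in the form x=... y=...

x=109.108812 y=0.007030

pitch radius r_p = m·N/2 = 3.090·76/2 = 117.420000
base radius r_b = r_p·cos α = 117.420000·cos 21.926° = 108.926648
roll angle φ = 3.315° = 0.05785766 rad
x = r_b·(cos φ + φ·sin φ) = 108.926648·(0.99832671 + 0.05785766·0.05782539) = 109.108812
y = r_b·(sin φ − φ·cos φ) = 108.926648·(0.05782539 − 0.05785766·0.99832671) = 0.007030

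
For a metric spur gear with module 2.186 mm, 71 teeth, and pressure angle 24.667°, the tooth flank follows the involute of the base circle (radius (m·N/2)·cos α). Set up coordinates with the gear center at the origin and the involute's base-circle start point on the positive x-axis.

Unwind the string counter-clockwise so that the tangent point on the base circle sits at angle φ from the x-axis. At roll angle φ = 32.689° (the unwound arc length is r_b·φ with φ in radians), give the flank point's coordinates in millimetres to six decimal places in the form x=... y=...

pitch radius r_p = m·N/2 = 2.186·71/2 = 77.603000
base radius r_b = r_p·cos α = 77.603000·cos 24.667° = 70.521625
roll angle φ = 32.689° = 0.57053068 rad
x = r_b·(cos φ + φ·sin φ) = 70.521625·(0.84161449 + 0.57053068·0.54007875) = 81.081956
y = r_b·(sin φ − φ·cos φ) = 70.521625·(0.54007875 − 0.57053068·0.84161449) = 4.225082

x=81.081956 y=4.225082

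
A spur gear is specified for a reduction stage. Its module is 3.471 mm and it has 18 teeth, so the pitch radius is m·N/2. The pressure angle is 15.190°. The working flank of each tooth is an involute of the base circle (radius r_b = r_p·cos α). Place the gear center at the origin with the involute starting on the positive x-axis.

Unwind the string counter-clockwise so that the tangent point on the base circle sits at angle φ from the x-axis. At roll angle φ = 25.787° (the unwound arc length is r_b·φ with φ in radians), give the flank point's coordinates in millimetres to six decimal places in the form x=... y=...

x=33.048053 y=0.897724

pitch radius r_p = m·N/2 = 3.471·18/2 = 31.239000
base radius r_b = r_p·cos α = 31.239000·cos 15.190° = 30.147579
roll angle φ = 25.787° = 0.45006805 rad
x = r_b·(cos φ + φ·sin φ) = 30.147579·(0.90041750 + 0.45006805·0.43502681) = 33.048053
y = r_b·(sin φ − φ·cos φ) = 30.147579·(0.43502681 − 0.45006805·0.90041750) = 0.897724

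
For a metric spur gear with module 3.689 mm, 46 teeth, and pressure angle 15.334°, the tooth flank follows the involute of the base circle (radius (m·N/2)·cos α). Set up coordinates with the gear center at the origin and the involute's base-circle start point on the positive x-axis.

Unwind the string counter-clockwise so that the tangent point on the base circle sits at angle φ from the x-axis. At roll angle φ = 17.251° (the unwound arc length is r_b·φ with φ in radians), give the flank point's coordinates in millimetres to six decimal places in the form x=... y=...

pitch radius r_p = m·N/2 = 3.689·46/2 = 84.847000
base radius r_b = r_p·cos α = 84.847000·cos 15.334° = 81.826503
roll angle φ = 17.251° = 0.30108675 rad
x = r_b·(cos φ + φ·sin φ) = 81.826503·(0.95501477 + 0.30108675·0.29655824) = 85.451788
y = r_b·(sin φ − φ·cos φ) = 81.826503·(0.29655824 − 0.30108675·0.95501477) = 0.737744

x=85.451788 y=0.737744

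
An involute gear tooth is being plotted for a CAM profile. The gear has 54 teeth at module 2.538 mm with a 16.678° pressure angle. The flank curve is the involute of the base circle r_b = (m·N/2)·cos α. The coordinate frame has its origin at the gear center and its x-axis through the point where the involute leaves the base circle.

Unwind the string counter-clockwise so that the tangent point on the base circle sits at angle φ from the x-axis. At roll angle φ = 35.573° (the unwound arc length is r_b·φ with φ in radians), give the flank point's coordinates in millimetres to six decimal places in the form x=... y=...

x=77.101824 y=5.037656

pitch radius r_p = m·N/2 = 2.538·54/2 = 68.526000
base radius r_b = r_p·cos α = 68.526000·cos 16.678° = 65.643301
roll angle φ = 35.573° = 0.62086597 rad
x = r_b·(cos φ + φ·sin φ) = 65.643301·(0.81337499 + 0.62086597·0.58173974) = 77.101824
y = r_b·(sin φ − φ·cos φ) = 65.643301·(0.58173974 − 0.62086597·0.81337499) = 5.037656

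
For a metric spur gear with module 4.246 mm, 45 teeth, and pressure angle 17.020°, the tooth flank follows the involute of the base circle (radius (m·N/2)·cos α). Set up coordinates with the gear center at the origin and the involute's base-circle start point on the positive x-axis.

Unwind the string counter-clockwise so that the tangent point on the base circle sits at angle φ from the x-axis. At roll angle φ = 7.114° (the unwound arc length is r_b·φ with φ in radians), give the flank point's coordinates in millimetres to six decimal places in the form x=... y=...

pitch radius r_p = m·N/2 = 4.246·45/2 = 95.535000
base radius r_b = r_p·cos α = 95.535000·cos 17.020° = 91.350819
roll angle φ = 7.114° = 0.12416272 rad
x = r_b·(cos φ + φ·sin φ) = 91.350819·(0.99230171 + 0.12416272·0.12384395) = 92.052257
y = r_b·(sin φ − φ·cos φ) = 91.350819·(0.12384395 − 0.12416272·0.99230171) = 0.058196

x=92.052257 y=0.058196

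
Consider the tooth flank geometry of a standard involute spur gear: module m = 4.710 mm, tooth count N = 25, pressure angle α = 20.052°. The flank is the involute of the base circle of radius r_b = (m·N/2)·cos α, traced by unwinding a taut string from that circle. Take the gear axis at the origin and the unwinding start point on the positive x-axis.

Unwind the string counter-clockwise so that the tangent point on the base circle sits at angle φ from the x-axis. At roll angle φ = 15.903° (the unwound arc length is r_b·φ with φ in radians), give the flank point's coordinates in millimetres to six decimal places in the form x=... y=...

pitch radius r_p = m·N/2 = 4.710·25/2 = 58.875000
base radius r_b = r_p·cos α = 58.875000·cos 20.052° = 55.306105
roll angle φ = 15.903° = 0.27755971 rad
x = r_b·(cos φ + φ·sin φ) = 55.306105·(0.96172696 + 0.27755971·0.27400957) = 57.395624
y = r_b·(sin φ − φ·cos φ) = 55.306105·(0.27400957 − 0.27755971·0.96172696) = 0.391175

x=57.395624 y=0.391175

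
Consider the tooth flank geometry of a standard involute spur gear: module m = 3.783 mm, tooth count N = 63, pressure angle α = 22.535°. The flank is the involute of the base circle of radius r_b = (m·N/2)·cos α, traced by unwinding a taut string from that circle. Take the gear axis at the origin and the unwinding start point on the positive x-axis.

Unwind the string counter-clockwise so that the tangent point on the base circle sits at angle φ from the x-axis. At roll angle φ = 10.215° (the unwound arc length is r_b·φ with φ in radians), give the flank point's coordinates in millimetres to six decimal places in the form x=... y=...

x=111.801147 y=0.207251

pitch radius r_p = m·N/2 = 3.783·63/2 = 119.164500
base radius r_b = r_p·cos α = 119.164500·cos 22.535° = 110.065765
roll angle φ = 10.215° = 0.17828538 rad
x = r_b·(cos φ + φ·sin φ) = 110.065765·(0.98414921 + 0.17828538·0.17734240) = 111.801147
y = r_b·(sin φ − φ·cos φ) = 110.065765·(0.17734240 − 0.17828538·0.98414921) = 0.207251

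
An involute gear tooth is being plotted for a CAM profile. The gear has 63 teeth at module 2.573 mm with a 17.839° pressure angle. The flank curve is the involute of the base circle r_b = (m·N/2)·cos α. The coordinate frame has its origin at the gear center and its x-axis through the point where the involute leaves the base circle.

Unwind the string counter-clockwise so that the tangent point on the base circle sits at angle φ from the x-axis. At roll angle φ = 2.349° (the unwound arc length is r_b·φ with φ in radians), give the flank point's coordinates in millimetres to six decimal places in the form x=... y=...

x=77.217541 y=0.001772

pitch radius r_p = m·N/2 = 2.573·63/2 = 81.049500
base radius r_b = r_p·cos α = 81.049500·cos 17.839° = 77.152729
roll angle φ = 2.349° = 0.04099778 rad
x = r_b·(cos φ + φ·sin φ) = 77.152729·(0.99915971 + 0.04099778·0.04098630) = 77.217541
y = r_b·(sin φ − φ·cos φ) = 77.152729·(0.04098630 − 0.04099778·0.99915971) = 0.001772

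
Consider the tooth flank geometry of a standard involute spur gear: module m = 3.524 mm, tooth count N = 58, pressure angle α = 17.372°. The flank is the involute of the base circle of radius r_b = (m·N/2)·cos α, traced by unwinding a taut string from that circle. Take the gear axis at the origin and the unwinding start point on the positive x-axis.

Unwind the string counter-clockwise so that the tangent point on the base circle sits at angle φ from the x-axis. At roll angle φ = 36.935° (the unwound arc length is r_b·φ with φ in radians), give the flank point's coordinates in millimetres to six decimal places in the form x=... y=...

pitch radius r_p = m·N/2 = 3.524·58/2 = 102.196000
base radius r_b = r_p·cos α = 102.196000·cos 17.372° = 97.534468
roll angle φ = 36.935° = 0.64463736 rad
x = r_b·(cos φ + φ·sin φ) = 97.534468·(0.79931773 + 0.64463736·0.60090861) = 115.742775
y = r_b·(sin φ − φ·cos φ) = 97.534468·(0.60090861 − 0.64463736·0.79931773) = 8.352709

x=115.742775 y=8.352709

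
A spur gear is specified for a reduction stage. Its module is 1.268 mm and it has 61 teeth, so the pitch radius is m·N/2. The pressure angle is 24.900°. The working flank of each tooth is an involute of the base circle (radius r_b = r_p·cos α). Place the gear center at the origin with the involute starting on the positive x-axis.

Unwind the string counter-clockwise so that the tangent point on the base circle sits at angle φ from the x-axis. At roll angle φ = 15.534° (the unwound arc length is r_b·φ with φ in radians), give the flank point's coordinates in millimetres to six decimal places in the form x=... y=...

pitch radius r_p = m·N/2 = 1.268·61/2 = 38.674000
base radius r_b = r_p·cos α = 38.674000·cos 24.900° = 35.079020
roll angle φ = 15.534° = 0.27111945 rad
x = r_b·(cos φ + φ·sin φ) = 35.079020·(0.96347170 + 0.27111945·0.26781016) = 36.344680
y = r_b·(sin φ − φ·cos φ) = 35.079020·(0.26781016 − 0.27111945·0.96347170) = 0.231320

x=36.344680 y=0.231320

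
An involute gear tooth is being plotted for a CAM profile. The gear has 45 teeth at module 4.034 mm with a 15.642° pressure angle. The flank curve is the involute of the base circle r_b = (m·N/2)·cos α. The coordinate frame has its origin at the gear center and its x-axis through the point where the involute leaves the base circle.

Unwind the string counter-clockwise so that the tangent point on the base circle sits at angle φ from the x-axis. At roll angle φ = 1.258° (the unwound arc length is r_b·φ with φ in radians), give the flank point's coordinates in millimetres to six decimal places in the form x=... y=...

x=87.424600 y=0.000308

pitch radius r_p = m·N/2 = 4.034·45/2 = 90.765000
base radius r_b = r_p·cos α = 90.765000·cos 15.642° = 87.403535
roll angle φ = 1.258° = 0.02195624 rad
x = r_b·(cos φ + φ·sin φ) = 87.403535·(0.99975897 + 0.02195624·0.02195448) = 87.424600
y = r_b·(sin φ − φ·cos φ) = 87.403535·(0.02195448 − 0.02195624·0.99975897) = 0.000308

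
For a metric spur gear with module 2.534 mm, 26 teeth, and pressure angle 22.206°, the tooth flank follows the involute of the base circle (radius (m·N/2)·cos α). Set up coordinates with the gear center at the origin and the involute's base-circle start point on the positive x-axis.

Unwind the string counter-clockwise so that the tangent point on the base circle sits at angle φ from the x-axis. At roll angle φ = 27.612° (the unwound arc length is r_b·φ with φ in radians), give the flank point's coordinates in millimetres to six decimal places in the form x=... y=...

x=33.837352 y=1.111645

pitch radius r_p = m·N/2 = 2.534·26/2 = 32.942000
base radius r_b = r_p·cos α = 32.942000·cos 22.206° = 30.498725
roll angle φ = 27.612° = 0.48192031 rad
x = r_b·(cos φ + φ·sin φ) = 30.498725·(0.88610653 + 0.48192031·0.46348163) = 33.837352
y = r_b·(sin φ − φ·cos φ) = 30.498725·(0.46348163 − 0.48192031·0.88610653) = 1.111645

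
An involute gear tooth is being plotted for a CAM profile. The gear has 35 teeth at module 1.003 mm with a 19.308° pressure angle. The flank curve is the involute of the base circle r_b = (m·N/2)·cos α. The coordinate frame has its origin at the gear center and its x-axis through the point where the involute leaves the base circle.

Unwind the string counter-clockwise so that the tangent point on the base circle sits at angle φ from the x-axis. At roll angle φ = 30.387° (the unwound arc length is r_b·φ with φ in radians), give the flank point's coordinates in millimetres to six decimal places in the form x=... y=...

pitch radius r_p = m·N/2 = 1.003·35/2 = 17.552500
base radius r_b = r_p·cos α = 17.552500·cos 19.308° = 16.565256
roll angle φ = 30.387° = 0.53035320 rad
x = r_b·(cos φ + φ·sin φ) = 16.565256·(0.86262846 + 0.53035320·0.50583805) = 18.733669
y = r_b·(sin φ − φ·cos φ) = 16.565256·(0.50583805 − 0.53035320·0.86262846) = 0.800769

x=18.733669 y=0.800769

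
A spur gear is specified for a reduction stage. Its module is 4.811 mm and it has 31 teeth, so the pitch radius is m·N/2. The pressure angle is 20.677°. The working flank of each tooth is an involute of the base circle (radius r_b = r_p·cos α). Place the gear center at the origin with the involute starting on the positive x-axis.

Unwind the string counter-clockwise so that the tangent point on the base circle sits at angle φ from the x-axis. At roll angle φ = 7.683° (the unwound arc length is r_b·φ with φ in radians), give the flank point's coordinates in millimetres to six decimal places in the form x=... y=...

pitch radius r_p = m·N/2 = 4.811·31/2 = 74.570500
base radius r_b = r_p·cos α = 74.570500·cos 20.677° = 69.767105
roll angle φ = 7.683° = 0.13409365 rad
x = r_b·(cos φ + φ·sin φ) = 69.767105·(0.99102291 + 0.13409365·0.13369215) = 70.391533
y = r_b·(sin φ − φ·cos φ) = 69.767105·(0.13369215 − 0.13409365·0.99102291) = 0.055972

x=70.391533 y=0.055972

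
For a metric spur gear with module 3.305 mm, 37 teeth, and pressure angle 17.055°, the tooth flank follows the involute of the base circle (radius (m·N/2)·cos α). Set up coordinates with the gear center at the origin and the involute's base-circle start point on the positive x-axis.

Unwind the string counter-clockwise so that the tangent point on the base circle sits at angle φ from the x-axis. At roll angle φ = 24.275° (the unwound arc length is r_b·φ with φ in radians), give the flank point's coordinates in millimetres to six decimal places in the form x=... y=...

x=63.466904 y=1.455407

pitch radius r_p = m·N/2 = 3.305·37/2 = 61.142500
base radius r_b = r_p·cos α = 61.142500·cos 17.055° = 58.453677
roll angle φ = 24.275° = 0.42367868 rad
x = r_b·(cos φ + φ·sin φ) = 58.453677·(0.91158275 + 0.42367868·0.41111664) = 63.466904
y = r_b·(sin φ − φ·cos φ) = 58.453677·(0.41111664 − 0.42367868·0.91158275) = 1.455407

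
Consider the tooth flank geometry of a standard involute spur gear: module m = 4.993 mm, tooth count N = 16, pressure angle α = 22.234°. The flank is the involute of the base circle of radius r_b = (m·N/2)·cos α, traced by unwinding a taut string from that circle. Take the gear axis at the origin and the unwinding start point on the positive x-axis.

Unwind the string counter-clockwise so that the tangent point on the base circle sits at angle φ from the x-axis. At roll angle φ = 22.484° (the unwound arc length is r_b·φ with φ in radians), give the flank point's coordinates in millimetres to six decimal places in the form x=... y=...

pitch radius r_p = m·N/2 = 4.993·16/2 = 39.944000
base radius r_b = r_p·cos α = 39.944000·cos 22.234° = 36.974012
roll angle φ = 22.484° = 0.39241983 rad
x = r_b·(cos φ + φ·sin φ) = 36.974012·(0.92398636 + 0.39241983·0.38242542) = 39.712222
y = r_b·(sin φ − φ·cos φ) = 36.974012·(0.38242542 − 0.39241983·0.92398636) = 0.733374

x=39.712222 y=0.733374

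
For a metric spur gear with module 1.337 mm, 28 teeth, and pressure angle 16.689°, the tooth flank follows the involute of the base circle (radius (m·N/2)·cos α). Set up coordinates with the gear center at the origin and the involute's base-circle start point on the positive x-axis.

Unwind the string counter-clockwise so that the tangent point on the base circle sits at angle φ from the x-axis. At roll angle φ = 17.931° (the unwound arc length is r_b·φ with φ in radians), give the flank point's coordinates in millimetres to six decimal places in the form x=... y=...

pitch radius r_p = m·N/2 = 1.337·28/2 = 18.718000
base radius r_b = r_p·cos α = 18.718000·cos 16.689° = 17.929554
roll angle φ = 17.931° = 0.31295499 rad
x = r_b·(cos φ + φ·sin φ) = 17.929554·(0.95142797 + 0.31295499·0.30787143) = 18.786190
y = r_b·(sin φ − φ·cos φ) = 17.929554·(0.30787143 − 0.31295499·0.95142797) = 0.181399

x=18.786190 y=0.181399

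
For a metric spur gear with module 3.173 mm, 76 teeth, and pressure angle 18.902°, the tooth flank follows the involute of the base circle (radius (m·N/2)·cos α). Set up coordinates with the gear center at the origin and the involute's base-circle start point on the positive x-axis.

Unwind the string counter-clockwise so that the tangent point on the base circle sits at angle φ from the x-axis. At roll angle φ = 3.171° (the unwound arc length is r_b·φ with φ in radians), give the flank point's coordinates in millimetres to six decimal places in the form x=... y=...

pitch radius r_p = m·N/2 = 3.173·76/2 = 120.574000
base radius r_b = r_p·cos α = 120.574000·cos 18.902° = 114.071933
roll angle φ = 3.171° = 0.05534439 rad
x = r_b·(cos φ + φ·sin φ) = 114.071933·(0.99846889 + 0.05534439·0.05531614) = 114.246500
y = r_b·(sin φ − φ·cos φ) = 114.071933·(0.05531614 − 0.05534439·0.99846889) = 0.006444

x=114.246500 y=0.006444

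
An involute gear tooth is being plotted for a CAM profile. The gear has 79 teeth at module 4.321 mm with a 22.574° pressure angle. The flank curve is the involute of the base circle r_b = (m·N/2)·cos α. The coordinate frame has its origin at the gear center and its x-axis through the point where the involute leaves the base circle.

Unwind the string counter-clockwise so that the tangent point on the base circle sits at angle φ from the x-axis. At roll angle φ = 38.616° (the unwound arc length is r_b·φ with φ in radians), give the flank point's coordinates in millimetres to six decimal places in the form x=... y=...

x=189.434379 y=15.364531

pitch radius r_p = m·N/2 = 4.321·79/2 = 170.679500
base radius r_b = r_p·cos α = 170.679500·cos 22.574° = 157.602806
roll angle φ = 38.616° = 0.67397634 rad
x = r_b·(cos φ + φ·sin φ) = 157.602806·(0.78134622 + 0.67397634·0.62409781) = 189.434379
y = r_b·(sin φ − φ·cos φ) = 157.602806·(0.62409781 − 0.67397634·0.78134622) = 15.364531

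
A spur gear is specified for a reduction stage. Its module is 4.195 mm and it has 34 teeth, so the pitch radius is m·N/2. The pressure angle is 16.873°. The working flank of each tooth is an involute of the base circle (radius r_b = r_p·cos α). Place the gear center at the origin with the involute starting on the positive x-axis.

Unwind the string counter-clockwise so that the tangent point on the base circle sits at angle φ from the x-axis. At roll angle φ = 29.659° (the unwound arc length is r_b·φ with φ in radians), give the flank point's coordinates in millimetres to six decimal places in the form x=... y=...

pitch radius r_p = m·N/2 = 4.195·34/2 = 71.315000
base radius r_b = r_p·cos α = 71.315000·cos 16.873° = 68.244923
roll angle φ = 29.659° = 0.51764720 rad
x = r_b·(cos φ + φ·sin φ) = 68.244923·(0.86898583 + 0.51764720·0.49483696) = 76.784874
y = r_b·(sin φ − φ·cos φ) = 68.244923·(0.49483696 − 0.51764720·0.86898583) = 3.071627

x=76.784874 y=3.071627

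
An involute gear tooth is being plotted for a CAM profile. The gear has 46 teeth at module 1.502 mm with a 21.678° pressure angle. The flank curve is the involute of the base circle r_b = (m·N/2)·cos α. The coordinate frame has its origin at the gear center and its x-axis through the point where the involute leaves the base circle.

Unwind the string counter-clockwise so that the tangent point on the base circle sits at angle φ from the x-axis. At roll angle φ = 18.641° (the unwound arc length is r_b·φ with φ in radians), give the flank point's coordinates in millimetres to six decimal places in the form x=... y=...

x=33.757064 y=0.364633

pitch radius r_p = m·N/2 = 1.502·46/2 = 34.546000
base radius r_b = r_p·cos α = 34.546000·cos 21.678° = 32.102716
roll angle φ = 18.641° = 0.32534683 rad
x = r_b·(cos φ + φ·sin φ) = 32.102716·(0.94753992 + 0.32534683·0.31963744) = 33.757064
y = r_b·(sin φ − φ·cos φ) = 32.102716·(0.31963744 − 0.32534683·0.94753992) = 0.364633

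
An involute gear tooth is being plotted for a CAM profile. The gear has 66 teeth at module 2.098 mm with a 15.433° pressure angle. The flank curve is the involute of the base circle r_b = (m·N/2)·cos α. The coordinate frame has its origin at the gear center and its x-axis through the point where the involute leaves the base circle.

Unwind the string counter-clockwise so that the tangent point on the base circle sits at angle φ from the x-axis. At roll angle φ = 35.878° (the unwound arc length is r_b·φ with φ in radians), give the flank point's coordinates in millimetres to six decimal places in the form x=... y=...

pitch radius r_p = m·N/2 = 2.098·66/2 = 69.234000
base radius r_b = r_p·cos α = 69.234000·cos 15.433° = 66.737581
roll angle φ = 35.878° = 0.62618923 rad
x = r_b·(cos φ + φ·sin φ) = 66.737581·(0.81026673 + 0.62618923·0.58606128) = 78.566950
y = r_b·(sin φ − φ·cos φ) = 66.737581·(0.58606128 − 0.62618923·0.81026673) = 5.250978

x=78.566950 y=5.250978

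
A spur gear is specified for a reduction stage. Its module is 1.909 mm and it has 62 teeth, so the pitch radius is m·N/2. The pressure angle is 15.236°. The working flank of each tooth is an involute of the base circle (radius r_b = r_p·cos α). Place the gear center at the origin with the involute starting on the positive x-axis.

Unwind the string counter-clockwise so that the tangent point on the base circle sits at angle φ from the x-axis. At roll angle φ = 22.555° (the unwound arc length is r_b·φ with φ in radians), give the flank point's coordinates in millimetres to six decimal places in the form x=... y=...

pitch radius r_p = m·N/2 = 1.909·62/2 = 59.179000
base radius r_b = r_p·cos α = 59.179000·cos 15.236° = 57.098951
roll angle φ = 22.555° = 0.39365901 rad
x = r_b·(cos φ + φ·sin φ) = 57.098951·(0.92351176 + 0.39365901·0.38357012) = 61.353256
y = r_b·(sin φ − φ·cos φ) = 57.098951·(0.38357012 − 0.39365901·0.92351176) = 1.143200

x=61.353256 y=1.143200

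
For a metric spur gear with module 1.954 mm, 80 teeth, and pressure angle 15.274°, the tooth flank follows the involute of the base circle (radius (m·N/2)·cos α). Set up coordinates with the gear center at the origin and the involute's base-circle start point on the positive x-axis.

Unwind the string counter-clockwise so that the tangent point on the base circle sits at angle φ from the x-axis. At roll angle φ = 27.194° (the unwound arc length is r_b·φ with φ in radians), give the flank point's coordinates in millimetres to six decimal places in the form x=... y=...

pitch radius r_p = m·N/2 = 1.954·80/2 = 78.160000
base radius r_b = r_p·cos α = 78.160000·cos 15.274° = 75.399159
roll angle φ = 27.194° = 0.47462484 rad
x = r_b·(cos φ + φ·sin φ) = 75.399159·(0.88946424 + 0.47462484·0.45700479) = 83.419372
y = r_b·(sin φ − φ·cos φ) = 75.399159·(0.45700479 − 0.47462484·0.88946424) = 2.627130

x=83.419372 y=2.627130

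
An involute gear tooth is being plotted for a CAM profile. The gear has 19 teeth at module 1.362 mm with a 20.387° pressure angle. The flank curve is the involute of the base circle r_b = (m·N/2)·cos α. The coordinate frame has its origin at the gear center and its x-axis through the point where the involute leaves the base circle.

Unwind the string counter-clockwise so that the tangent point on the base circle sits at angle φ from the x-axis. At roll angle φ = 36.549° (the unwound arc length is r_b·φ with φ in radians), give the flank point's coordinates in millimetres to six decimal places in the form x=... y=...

pitch radius r_p = m·N/2 = 1.362·19/2 = 12.939000
base radius r_b = r_p·cos α = 12.939000·cos 20.387° = 12.128515
roll angle φ = 36.549° = 0.63790039 rad
x = r_b·(cos φ + φ·sin φ) = 12.128515·(0.80334787 + 0.63790039·0.59551004) = 14.350749
y = r_b·(sin φ − φ·cos φ) = 12.128515·(0.59551004 − 0.63790039·0.80334787) = 1.007323

x=14.350749 y=1.007323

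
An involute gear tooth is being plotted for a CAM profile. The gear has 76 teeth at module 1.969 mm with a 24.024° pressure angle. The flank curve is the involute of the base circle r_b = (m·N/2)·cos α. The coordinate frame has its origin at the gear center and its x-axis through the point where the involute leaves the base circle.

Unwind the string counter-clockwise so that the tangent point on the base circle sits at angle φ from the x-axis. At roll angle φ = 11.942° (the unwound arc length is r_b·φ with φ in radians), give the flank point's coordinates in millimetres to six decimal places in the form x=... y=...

pitch radius r_p = m·N/2 = 1.969·76/2 = 74.822000
base radius r_b = r_p·cos α = 74.822000·cos 24.024° = 68.340545
roll angle φ = 11.942° = 0.20842722 rad
x = r_b·(cos φ + φ·sin φ) = 68.340545·(0.97835757 + 0.20842722·0.20692141) = 69.808884
y = r_b·(sin φ − φ·cos φ) = 68.340545·(0.20692141 − 0.20842722·0.97835757) = 0.205368

x=69.808884 y=0.205368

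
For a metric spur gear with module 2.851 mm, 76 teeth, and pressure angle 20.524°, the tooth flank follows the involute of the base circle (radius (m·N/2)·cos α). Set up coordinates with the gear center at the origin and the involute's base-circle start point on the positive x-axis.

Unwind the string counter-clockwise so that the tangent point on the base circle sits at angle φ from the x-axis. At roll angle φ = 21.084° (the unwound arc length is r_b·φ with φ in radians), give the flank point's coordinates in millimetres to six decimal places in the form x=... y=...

pitch radius r_p = m·N/2 = 2.851·76/2 = 108.338000
base radius r_b = r_p·cos α = 108.338000·cos 20.524° = 101.461290
roll angle φ = 21.084° = 0.36798522 rad
x = r_b·(cos φ + φ·sin φ) = 101.461290·(0.93305403 + 0.36798522·0.35973626) = 108.100070
y = r_b·(sin φ − φ·cos φ) = 101.461290·(0.35973626 − 0.36798522·0.93305403) = 1.662562

x=108.100070 y=1.662562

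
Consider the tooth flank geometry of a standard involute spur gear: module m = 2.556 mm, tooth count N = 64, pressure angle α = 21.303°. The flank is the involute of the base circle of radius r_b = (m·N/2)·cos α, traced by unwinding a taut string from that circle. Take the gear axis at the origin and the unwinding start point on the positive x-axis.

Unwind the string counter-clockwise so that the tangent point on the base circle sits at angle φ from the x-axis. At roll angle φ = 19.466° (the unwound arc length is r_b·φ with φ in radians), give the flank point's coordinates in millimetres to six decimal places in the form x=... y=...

x=80.475202 y=0.984677

pitch radius r_p = m·N/2 = 2.556·64/2 = 81.792000
base radius r_b = r_p·cos α = 81.792000·cos 21.303° = 76.203333
roll angle φ = 19.466° = 0.33974579 rad
x = r_b·(cos φ + φ·sin φ) = 76.203333·(0.94283941 + 0.33974579·0.33324743) = 80.475202
y = r_b·(sin φ − φ·cos φ) = 76.203333·(0.33324743 − 0.33974579·0.94283941) = 0.984677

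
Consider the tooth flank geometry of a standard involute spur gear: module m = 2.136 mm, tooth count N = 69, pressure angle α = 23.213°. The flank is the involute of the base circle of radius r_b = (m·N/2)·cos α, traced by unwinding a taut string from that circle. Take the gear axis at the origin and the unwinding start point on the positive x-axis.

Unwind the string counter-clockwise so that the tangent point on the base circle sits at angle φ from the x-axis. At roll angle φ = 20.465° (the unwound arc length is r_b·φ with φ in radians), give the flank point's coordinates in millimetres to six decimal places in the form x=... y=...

pitch radius r_p = m·N/2 = 2.136·69/2 = 73.692000
base radius r_b = r_p·cos α = 73.692000·cos 23.213° = 67.726333
roll angle φ = 20.465° = 0.35718163 rad
x = r_b·(cos φ + φ·sin φ) = 67.726333·(0.93688594 + 0.35718163·0.34963514) = 71.909734
y = r_b·(sin φ − φ·cos φ) = 67.726333·(0.34963514 − 0.35718163·0.93688594) = 1.015671

x=71.909734 y=1.015671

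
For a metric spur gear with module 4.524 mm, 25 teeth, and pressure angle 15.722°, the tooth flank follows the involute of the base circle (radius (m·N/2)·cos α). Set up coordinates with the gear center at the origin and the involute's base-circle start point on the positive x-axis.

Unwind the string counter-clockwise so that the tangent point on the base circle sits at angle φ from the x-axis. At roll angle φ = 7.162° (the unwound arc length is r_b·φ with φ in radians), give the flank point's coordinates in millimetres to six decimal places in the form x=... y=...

pitch radius r_p = m·N/2 = 4.524·25/2 = 56.550000
base radius r_b = r_p·cos α = 56.550000·cos 15.722° = 54.434339
roll angle φ = 7.162° = 0.12500048 rad
x = r_b·(cos φ + φ·sin φ) = 54.434339·(0.99219761 + 0.12500048·0.12467521) = 54.857950
y = r_b·(sin φ − φ·cos φ) = 54.434339·(0.12467521 − 0.12500048·0.99219761) = 0.035384

x=54.857950 y=0.035384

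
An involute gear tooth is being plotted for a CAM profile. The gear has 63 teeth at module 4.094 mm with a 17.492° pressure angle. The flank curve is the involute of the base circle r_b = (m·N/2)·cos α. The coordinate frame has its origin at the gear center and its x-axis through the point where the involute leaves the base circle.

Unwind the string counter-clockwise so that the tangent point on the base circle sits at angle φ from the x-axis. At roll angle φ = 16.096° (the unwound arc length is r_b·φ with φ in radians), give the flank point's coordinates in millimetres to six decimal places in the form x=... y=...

pitch radius r_p = m·N/2 = 4.094·63/2 = 128.961000
base radius r_b = r_p·cos α = 128.961000·cos 17.492° = 122.997705
roll angle φ = 16.096° = 0.28092820 rad
x = r_b·(cos φ + φ·sin φ) = 122.997705·(0.96079851 + 0.28092820·0.27724758) = 127.755893
y = r_b·(sin φ − φ·cos φ) = 122.997705·(0.27724758 − 0.28092820·0.96079851) = 0.901842

x=127.755893 y=0.901842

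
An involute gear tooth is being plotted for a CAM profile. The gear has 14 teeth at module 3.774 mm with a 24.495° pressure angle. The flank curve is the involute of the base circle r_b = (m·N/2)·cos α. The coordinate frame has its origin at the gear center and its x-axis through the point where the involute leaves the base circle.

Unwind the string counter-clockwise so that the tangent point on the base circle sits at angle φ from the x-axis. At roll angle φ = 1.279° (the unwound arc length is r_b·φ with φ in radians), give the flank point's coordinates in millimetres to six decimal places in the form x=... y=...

x=24.046302 y=0.000089

pitch radius r_p = m·N/2 = 3.774·14/2 = 26.418000
base radius r_b = r_p·cos α = 26.418000·cos 24.495° = 24.040313
roll angle φ = 1.279° = 0.02232276 rad
x = r_b·(cos φ + φ·sin φ) = 24.040313·(0.99975086 + 0.02232276·0.02232091) = 24.046302
y = r_b·(sin φ − φ·cos φ) = 24.040313·(0.02232091 − 0.02232276·0.99975086) = 0.000089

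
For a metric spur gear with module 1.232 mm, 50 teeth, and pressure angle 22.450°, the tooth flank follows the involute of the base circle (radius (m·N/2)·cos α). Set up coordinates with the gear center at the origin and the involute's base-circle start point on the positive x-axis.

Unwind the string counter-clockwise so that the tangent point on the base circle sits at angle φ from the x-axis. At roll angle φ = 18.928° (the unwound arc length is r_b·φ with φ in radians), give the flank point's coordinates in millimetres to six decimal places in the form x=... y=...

pitch radius r_p = m·N/2 = 1.232·50/2 = 30.800000
base radius r_b = r_p·cos α = 30.800000·cos 22.450° = 28.465765
roll angle φ = 18.928° = 0.33035592 rad
x = r_b·(cos φ + φ·sin φ) = 28.465765·(0.94592695 + 0.33035592·0.32437972) = 29.976947
y = r_b·(sin φ − φ·cos φ) = 28.465765·(0.32437972 − 0.33035592·0.94592695) = 0.338377

x=29.976947 y=0.338377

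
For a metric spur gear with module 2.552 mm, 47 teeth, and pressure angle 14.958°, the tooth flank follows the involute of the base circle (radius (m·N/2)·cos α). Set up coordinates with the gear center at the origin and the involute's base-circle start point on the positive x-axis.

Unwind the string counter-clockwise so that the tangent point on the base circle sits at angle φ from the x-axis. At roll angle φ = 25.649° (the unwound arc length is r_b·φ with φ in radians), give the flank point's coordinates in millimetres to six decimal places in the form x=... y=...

x=63.457778 y=1.698132

pitch radius r_p = m·N/2 = 2.552·47/2 = 59.972000
base radius r_b = r_p·cos α = 59.972000·cos 14.958° = 57.939866
roll angle φ = 25.649° = 0.44765950 rad
x = r_b·(cos φ + φ·sin φ) = 57.939866·(0.90146267 + 0.44765950·0.43285685) = 63.457778
y = r_b·(sin φ − φ·cos φ) = 57.939866·(0.43285685 − 0.44765950·0.90146267) = 1.698132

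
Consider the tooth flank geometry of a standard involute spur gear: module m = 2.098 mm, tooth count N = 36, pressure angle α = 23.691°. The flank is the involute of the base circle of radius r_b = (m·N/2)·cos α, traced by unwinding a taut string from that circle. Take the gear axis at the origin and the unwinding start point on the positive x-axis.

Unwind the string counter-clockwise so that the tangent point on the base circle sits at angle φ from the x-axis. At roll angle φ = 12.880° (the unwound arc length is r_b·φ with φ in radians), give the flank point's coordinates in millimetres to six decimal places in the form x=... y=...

pitch radius r_p = m·N/2 = 2.098·36/2 = 37.764000
base radius r_b = r_p·cos α = 37.764000·cos 23.691° = 34.581466
roll angle φ = 12.880° = 0.22479841 rad
x = r_b·(cos φ + φ·sin φ) = 34.581466·(0.97483906 + 0.22479841·0.22290985) = 35.444234
y = r_b·(sin φ − φ·cos φ) = 34.581466·(0.22290985 − 0.22479841·0.97483906) = 0.130288

x=35.444234 y=0.130288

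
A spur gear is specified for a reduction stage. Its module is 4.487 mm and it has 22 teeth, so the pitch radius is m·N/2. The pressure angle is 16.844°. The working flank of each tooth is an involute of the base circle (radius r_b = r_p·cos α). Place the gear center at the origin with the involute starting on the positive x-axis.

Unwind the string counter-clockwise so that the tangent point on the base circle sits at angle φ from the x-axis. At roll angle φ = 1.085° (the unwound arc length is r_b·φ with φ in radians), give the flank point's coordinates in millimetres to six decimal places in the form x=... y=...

x=47.247919 y=0.000107

pitch radius r_p = m·N/2 = 4.487·22/2 = 49.357000
base radius r_b = r_p·cos α = 49.357000·cos 16.844° = 47.239449
roll angle φ = 1.085° = 0.01893682 rad
x = r_b·(cos φ + φ·sin φ) = 47.239449·(0.99982070 + 0.01893682·0.01893569) = 47.247919
y = r_b·(sin φ − φ·cos φ) = 47.239449·(0.01893569 − 0.01893682·0.99982070) = 0.000107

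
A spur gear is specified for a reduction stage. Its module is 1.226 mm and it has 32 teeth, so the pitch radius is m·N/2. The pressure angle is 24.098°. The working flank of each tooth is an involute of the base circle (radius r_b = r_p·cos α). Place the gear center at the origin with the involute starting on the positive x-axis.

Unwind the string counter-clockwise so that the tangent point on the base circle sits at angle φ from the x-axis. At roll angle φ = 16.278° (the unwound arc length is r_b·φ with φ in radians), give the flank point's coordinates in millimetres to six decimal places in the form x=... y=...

pitch radius r_p = m·N/2 = 1.226·32/2 = 19.616000
base radius r_b = r_p·cos α = 19.616000·cos 24.098° = 17.906435
roll angle φ = 16.278° = 0.28410470 rad
x = r_b·(cos φ + φ·sin φ) = 17.906435·(0.95991299 + 0.28410470·0.28029815) = 18.614581
y = r_b·(sin φ − φ·cos φ) = 17.906435·(0.28029815 − 0.28410470·0.95991299) = 0.135773

x=18.614581 y=0.135773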